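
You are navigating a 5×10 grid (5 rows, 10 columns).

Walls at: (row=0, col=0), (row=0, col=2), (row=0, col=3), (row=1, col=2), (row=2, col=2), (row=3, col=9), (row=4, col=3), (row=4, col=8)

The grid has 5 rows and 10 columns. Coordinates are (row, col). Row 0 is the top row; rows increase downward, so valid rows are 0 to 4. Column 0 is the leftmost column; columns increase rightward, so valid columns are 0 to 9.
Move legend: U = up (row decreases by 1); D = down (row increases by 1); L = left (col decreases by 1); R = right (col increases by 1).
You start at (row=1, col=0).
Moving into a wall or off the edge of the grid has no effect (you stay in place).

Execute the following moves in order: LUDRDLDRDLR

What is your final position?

Start: (row=1, col=0)
  L (left): blocked, stay at (row=1, col=0)
  U (up): blocked, stay at (row=1, col=0)
  D (down): (row=1, col=0) -> (row=2, col=0)
  R (right): (row=2, col=0) -> (row=2, col=1)
  D (down): (row=2, col=1) -> (row=3, col=1)
  L (left): (row=3, col=1) -> (row=3, col=0)
  D (down): (row=3, col=0) -> (row=4, col=0)
  R (right): (row=4, col=0) -> (row=4, col=1)
  D (down): blocked, stay at (row=4, col=1)
  L (left): (row=4, col=1) -> (row=4, col=0)
  R (right): (row=4, col=0) -> (row=4, col=1)
Final: (row=4, col=1)

Answer: Final position: (row=4, col=1)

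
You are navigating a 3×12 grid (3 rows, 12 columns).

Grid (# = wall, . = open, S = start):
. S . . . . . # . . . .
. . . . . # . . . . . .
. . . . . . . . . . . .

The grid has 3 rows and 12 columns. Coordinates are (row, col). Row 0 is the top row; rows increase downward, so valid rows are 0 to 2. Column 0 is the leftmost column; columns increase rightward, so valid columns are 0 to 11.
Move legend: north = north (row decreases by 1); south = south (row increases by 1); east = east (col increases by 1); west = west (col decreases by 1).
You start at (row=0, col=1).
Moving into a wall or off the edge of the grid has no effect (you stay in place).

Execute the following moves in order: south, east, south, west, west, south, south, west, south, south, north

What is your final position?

Answer: Final position: (row=1, col=0)

Derivation:
Start: (row=0, col=1)
  south (south): (row=0, col=1) -> (row=1, col=1)
  east (east): (row=1, col=1) -> (row=1, col=2)
  south (south): (row=1, col=2) -> (row=2, col=2)
  west (west): (row=2, col=2) -> (row=2, col=1)
  west (west): (row=2, col=1) -> (row=2, col=0)
  south (south): blocked, stay at (row=2, col=0)
  south (south): blocked, stay at (row=2, col=0)
  west (west): blocked, stay at (row=2, col=0)
  south (south): blocked, stay at (row=2, col=0)
  south (south): blocked, stay at (row=2, col=0)
  north (north): (row=2, col=0) -> (row=1, col=0)
Final: (row=1, col=0)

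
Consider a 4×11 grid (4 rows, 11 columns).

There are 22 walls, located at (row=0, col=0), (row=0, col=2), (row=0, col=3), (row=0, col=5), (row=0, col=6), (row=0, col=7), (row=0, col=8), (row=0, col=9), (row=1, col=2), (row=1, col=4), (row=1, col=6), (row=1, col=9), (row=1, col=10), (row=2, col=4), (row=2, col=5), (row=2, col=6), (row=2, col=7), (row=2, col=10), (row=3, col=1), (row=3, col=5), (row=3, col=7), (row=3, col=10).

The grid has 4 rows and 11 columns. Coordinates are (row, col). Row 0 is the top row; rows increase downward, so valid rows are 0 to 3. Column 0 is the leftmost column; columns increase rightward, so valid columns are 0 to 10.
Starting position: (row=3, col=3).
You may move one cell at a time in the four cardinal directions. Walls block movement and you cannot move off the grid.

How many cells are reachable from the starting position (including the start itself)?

Answer: Reachable cells: 12

Derivation:
BFS flood-fill from (row=3, col=3):
  Distance 0: (row=3, col=3)
  Distance 1: (row=2, col=3), (row=3, col=2), (row=3, col=4)
  Distance 2: (row=1, col=3), (row=2, col=2)
  Distance 3: (row=2, col=1)
  Distance 4: (row=1, col=1), (row=2, col=0)
  Distance 5: (row=0, col=1), (row=1, col=0), (row=3, col=0)
Total reachable: 12 (grid has 22 open cells total)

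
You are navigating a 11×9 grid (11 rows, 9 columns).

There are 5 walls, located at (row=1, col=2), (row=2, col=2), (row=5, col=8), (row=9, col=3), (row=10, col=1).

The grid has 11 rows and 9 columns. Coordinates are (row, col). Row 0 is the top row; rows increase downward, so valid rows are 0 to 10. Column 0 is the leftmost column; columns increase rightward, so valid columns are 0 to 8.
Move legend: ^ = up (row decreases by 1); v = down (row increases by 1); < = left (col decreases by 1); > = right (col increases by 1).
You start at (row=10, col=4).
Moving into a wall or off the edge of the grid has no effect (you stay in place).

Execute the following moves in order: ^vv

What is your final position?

Answer: Final position: (row=10, col=4)

Derivation:
Start: (row=10, col=4)
  ^ (up): (row=10, col=4) -> (row=9, col=4)
  v (down): (row=9, col=4) -> (row=10, col=4)
  v (down): blocked, stay at (row=10, col=4)
Final: (row=10, col=4)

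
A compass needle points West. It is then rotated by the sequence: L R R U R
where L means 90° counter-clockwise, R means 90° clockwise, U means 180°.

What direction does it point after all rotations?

Start: West
  L (left (90° counter-clockwise)) -> South
  R (right (90° clockwise)) -> West
  R (right (90° clockwise)) -> North
  U (U-turn (180°)) -> South
  R (right (90° clockwise)) -> West
Final: West

Answer: Final heading: West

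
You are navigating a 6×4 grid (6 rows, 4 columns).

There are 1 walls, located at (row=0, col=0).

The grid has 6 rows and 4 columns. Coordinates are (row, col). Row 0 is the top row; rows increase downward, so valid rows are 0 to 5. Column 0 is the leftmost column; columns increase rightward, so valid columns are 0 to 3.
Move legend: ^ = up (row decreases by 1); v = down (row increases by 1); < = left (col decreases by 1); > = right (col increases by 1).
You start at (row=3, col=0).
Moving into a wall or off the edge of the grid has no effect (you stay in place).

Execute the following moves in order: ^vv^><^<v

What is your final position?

Start: (row=3, col=0)
  ^ (up): (row=3, col=0) -> (row=2, col=0)
  v (down): (row=2, col=0) -> (row=3, col=0)
  v (down): (row=3, col=0) -> (row=4, col=0)
  ^ (up): (row=4, col=0) -> (row=3, col=0)
  > (right): (row=3, col=0) -> (row=3, col=1)
  < (left): (row=3, col=1) -> (row=3, col=0)
  ^ (up): (row=3, col=0) -> (row=2, col=0)
  < (left): blocked, stay at (row=2, col=0)
  v (down): (row=2, col=0) -> (row=3, col=0)
Final: (row=3, col=0)

Answer: Final position: (row=3, col=0)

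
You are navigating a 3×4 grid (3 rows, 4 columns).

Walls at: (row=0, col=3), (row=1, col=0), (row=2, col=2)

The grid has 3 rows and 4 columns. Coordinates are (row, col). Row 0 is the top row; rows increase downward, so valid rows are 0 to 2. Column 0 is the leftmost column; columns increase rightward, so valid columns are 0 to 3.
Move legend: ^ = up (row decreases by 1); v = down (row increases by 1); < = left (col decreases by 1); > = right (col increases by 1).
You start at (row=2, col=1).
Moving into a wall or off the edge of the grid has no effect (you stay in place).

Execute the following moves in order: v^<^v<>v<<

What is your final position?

Start: (row=2, col=1)
  v (down): blocked, stay at (row=2, col=1)
  ^ (up): (row=2, col=1) -> (row=1, col=1)
  < (left): blocked, stay at (row=1, col=1)
  ^ (up): (row=1, col=1) -> (row=0, col=1)
  v (down): (row=0, col=1) -> (row=1, col=1)
  < (left): blocked, stay at (row=1, col=1)
  > (right): (row=1, col=1) -> (row=1, col=2)
  v (down): blocked, stay at (row=1, col=2)
  < (left): (row=1, col=2) -> (row=1, col=1)
  < (left): blocked, stay at (row=1, col=1)
Final: (row=1, col=1)

Answer: Final position: (row=1, col=1)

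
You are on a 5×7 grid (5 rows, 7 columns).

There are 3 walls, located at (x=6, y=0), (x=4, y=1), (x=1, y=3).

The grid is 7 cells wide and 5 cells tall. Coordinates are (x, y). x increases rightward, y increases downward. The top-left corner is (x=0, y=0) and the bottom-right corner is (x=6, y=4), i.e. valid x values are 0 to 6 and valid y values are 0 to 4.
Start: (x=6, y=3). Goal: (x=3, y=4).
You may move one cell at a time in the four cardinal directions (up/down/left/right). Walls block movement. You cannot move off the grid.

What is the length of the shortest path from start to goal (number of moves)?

Answer: Shortest path length: 4

Derivation:
BFS from (x=6, y=3) until reaching (x=3, y=4):
  Distance 0: (x=6, y=3)
  Distance 1: (x=6, y=2), (x=5, y=3), (x=6, y=4)
  Distance 2: (x=6, y=1), (x=5, y=2), (x=4, y=3), (x=5, y=4)
  Distance 3: (x=5, y=1), (x=4, y=2), (x=3, y=3), (x=4, y=4)
  Distance 4: (x=5, y=0), (x=3, y=2), (x=2, y=3), (x=3, y=4)  <- goal reached here
One shortest path (4 moves): (x=6, y=3) -> (x=5, y=3) -> (x=4, y=3) -> (x=3, y=3) -> (x=3, y=4)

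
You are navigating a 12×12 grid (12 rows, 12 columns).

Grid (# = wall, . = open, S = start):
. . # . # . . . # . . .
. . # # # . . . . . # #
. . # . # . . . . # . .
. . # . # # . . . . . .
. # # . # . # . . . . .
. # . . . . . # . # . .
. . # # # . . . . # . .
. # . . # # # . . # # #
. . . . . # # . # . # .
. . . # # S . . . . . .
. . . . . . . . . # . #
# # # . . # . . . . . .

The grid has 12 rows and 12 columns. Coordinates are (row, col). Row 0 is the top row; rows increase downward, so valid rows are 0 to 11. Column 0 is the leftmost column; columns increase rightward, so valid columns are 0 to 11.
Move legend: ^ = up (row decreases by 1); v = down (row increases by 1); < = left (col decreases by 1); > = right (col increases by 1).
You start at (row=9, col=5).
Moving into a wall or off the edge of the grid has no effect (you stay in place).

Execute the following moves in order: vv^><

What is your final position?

Start: (row=9, col=5)
  v (down): (row=9, col=5) -> (row=10, col=5)
  v (down): blocked, stay at (row=10, col=5)
  ^ (up): (row=10, col=5) -> (row=9, col=5)
  > (right): (row=9, col=5) -> (row=9, col=6)
  < (left): (row=9, col=6) -> (row=9, col=5)
Final: (row=9, col=5)

Answer: Final position: (row=9, col=5)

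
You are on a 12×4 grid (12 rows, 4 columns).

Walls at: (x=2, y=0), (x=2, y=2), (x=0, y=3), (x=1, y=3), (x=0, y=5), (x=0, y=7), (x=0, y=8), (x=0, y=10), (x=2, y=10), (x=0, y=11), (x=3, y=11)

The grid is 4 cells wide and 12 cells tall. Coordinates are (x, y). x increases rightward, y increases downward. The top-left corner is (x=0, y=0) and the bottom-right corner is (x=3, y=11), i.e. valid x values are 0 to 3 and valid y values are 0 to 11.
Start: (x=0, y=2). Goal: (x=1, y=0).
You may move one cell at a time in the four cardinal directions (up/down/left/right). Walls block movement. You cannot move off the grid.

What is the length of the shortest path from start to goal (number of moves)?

Answer: Shortest path length: 3

Derivation:
BFS from (x=0, y=2) until reaching (x=1, y=0):
  Distance 0: (x=0, y=2)
  Distance 1: (x=0, y=1), (x=1, y=2)
  Distance 2: (x=0, y=0), (x=1, y=1)
  Distance 3: (x=1, y=0), (x=2, y=1)  <- goal reached here
One shortest path (3 moves): (x=0, y=2) -> (x=1, y=2) -> (x=1, y=1) -> (x=1, y=0)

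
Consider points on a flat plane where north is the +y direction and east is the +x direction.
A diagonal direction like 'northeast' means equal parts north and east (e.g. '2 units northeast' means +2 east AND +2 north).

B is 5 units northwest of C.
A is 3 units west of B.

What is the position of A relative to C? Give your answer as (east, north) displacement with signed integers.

Place C at the origin (east=0, north=0).
  B is 5 units northwest of C: delta (east=-5, north=+5); B at (east=-5, north=5).
  A is 3 units west of B: delta (east=-3, north=+0); A at (east=-8, north=5).
Therefore A relative to C: (east=-8, north=5).

Answer: A is at (east=-8, north=5) relative to C.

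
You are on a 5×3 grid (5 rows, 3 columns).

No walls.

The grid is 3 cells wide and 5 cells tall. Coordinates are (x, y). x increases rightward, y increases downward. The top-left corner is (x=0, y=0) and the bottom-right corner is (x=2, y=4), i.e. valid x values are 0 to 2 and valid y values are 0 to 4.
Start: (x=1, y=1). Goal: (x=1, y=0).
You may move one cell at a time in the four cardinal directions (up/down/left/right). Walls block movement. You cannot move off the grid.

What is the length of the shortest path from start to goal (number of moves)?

Answer: Shortest path length: 1

Derivation:
BFS from (x=1, y=1) until reaching (x=1, y=0):
  Distance 0: (x=1, y=1)
  Distance 1: (x=1, y=0), (x=0, y=1), (x=2, y=1), (x=1, y=2)  <- goal reached here
One shortest path (1 moves): (x=1, y=1) -> (x=1, y=0)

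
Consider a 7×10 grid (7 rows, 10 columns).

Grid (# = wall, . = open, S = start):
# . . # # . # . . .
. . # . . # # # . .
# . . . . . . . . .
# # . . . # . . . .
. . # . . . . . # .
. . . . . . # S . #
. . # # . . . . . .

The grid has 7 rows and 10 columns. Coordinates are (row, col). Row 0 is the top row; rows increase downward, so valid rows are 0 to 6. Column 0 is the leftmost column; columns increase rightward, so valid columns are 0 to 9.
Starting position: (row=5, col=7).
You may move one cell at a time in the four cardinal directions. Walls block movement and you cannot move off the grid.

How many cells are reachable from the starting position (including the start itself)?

BFS flood-fill from (row=5, col=7):
  Distance 0: (row=5, col=7)
  Distance 1: (row=4, col=7), (row=5, col=8), (row=6, col=7)
  Distance 2: (row=3, col=7), (row=4, col=6), (row=6, col=6), (row=6, col=8)
  Distance 3: (row=2, col=7), (row=3, col=6), (row=3, col=8), (row=4, col=5), (row=6, col=5), (row=6, col=9)
  Distance 4: (row=2, col=6), (row=2, col=8), (row=3, col=9), (row=4, col=4), (row=5, col=5), (row=6, col=4)
  Distance 5: (row=1, col=8), (row=2, col=5), (row=2, col=9), (row=3, col=4), (row=4, col=3), (row=4, col=9), (row=5, col=4)
  Distance 6: (row=0, col=8), (row=1, col=9), (row=2, col=4), (row=3, col=3), (row=5, col=3)
  Distance 7: (row=0, col=7), (row=0, col=9), (row=1, col=4), (row=2, col=3), (row=3, col=2), (row=5, col=2)
  Distance 8: (row=1, col=3), (row=2, col=2), (row=5, col=1)
  Distance 9: (row=2, col=1), (row=4, col=1), (row=5, col=0), (row=6, col=1)
  Distance 10: (row=1, col=1), (row=4, col=0), (row=6, col=0)
  Distance 11: (row=0, col=1), (row=1, col=0)
  Distance 12: (row=0, col=2)
Total reachable: 51 (grid has 52 open cells total)

Answer: Reachable cells: 51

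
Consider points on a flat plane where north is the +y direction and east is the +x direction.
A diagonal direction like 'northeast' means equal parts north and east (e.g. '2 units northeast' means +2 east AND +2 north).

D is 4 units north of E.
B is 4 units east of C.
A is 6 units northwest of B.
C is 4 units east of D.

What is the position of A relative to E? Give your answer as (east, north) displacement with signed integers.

Place E at the origin (east=0, north=0).
  D is 4 units north of E: delta (east=+0, north=+4); D at (east=0, north=4).
  C is 4 units east of D: delta (east=+4, north=+0); C at (east=4, north=4).
  B is 4 units east of C: delta (east=+4, north=+0); B at (east=8, north=4).
  A is 6 units northwest of B: delta (east=-6, north=+6); A at (east=2, north=10).
Therefore A relative to E: (east=2, north=10).

Answer: A is at (east=2, north=10) relative to E.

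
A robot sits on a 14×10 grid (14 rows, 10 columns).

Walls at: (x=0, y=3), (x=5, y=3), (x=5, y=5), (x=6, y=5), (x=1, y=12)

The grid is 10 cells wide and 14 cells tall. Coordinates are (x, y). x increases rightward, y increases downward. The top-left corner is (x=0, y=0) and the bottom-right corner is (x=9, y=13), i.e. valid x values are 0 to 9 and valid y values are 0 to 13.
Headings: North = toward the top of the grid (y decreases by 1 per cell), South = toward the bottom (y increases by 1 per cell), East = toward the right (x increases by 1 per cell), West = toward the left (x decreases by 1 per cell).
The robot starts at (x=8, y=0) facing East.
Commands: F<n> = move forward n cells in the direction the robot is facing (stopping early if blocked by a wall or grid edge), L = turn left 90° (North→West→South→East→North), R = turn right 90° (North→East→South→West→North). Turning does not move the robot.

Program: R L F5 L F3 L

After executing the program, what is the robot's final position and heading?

Start: (x=8, y=0), facing East
  R: turn right, now facing South
  L: turn left, now facing East
  F5: move forward 1/5 (blocked), now at (x=9, y=0)
  L: turn left, now facing North
  F3: move forward 0/3 (blocked), now at (x=9, y=0)
  L: turn left, now facing West
Final: (x=9, y=0), facing West

Answer: Final position: (x=9, y=0), facing West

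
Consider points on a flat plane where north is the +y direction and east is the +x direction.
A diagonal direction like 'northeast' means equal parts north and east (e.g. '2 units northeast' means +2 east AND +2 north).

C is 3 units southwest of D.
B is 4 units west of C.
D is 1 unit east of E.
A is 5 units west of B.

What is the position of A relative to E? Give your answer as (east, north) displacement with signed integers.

Answer: A is at (east=-11, north=-3) relative to E.

Derivation:
Place E at the origin (east=0, north=0).
  D is 1 unit east of E: delta (east=+1, north=+0); D at (east=1, north=0).
  C is 3 units southwest of D: delta (east=-3, north=-3); C at (east=-2, north=-3).
  B is 4 units west of C: delta (east=-4, north=+0); B at (east=-6, north=-3).
  A is 5 units west of B: delta (east=-5, north=+0); A at (east=-11, north=-3).
Therefore A relative to E: (east=-11, north=-3).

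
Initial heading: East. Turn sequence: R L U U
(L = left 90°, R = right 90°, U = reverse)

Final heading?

Answer: Final heading: East

Derivation:
Start: East
  R (right (90° clockwise)) -> South
  L (left (90° counter-clockwise)) -> East
  U (U-turn (180°)) -> West
  U (U-turn (180°)) -> East
Final: East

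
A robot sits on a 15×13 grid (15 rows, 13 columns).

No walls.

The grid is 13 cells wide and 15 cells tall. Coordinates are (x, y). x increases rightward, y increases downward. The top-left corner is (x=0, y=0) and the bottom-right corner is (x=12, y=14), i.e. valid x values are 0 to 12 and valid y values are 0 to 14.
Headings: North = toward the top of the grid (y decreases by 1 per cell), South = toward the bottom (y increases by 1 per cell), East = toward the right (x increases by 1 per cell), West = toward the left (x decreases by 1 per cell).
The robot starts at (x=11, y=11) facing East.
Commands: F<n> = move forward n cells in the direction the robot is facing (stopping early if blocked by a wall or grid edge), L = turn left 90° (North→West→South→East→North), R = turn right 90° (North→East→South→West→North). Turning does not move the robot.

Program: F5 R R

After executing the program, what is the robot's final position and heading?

Answer: Final position: (x=12, y=11), facing West

Derivation:
Start: (x=11, y=11), facing East
  F5: move forward 1/5 (blocked), now at (x=12, y=11)
  R: turn right, now facing South
  R: turn right, now facing West
Final: (x=12, y=11), facing West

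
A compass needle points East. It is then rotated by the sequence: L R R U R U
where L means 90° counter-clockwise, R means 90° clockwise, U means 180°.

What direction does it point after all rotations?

Answer: Final heading: West

Derivation:
Start: East
  L (left (90° counter-clockwise)) -> North
  R (right (90° clockwise)) -> East
  R (right (90° clockwise)) -> South
  U (U-turn (180°)) -> North
  R (right (90° clockwise)) -> East
  U (U-turn (180°)) -> West
Final: West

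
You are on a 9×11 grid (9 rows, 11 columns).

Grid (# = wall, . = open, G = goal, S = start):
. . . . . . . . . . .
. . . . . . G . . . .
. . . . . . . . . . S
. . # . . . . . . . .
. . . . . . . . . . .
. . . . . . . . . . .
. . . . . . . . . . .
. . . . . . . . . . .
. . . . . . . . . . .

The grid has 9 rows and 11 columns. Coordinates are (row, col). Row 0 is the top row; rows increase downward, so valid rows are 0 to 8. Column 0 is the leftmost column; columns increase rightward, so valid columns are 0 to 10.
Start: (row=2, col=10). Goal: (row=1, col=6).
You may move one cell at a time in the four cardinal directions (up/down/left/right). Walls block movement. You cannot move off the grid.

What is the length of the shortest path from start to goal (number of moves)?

Answer: Shortest path length: 5

Derivation:
BFS from (row=2, col=10) until reaching (row=1, col=6):
  Distance 0: (row=2, col=10)
  Distance 1: (row=1, col=10), (row=2, col=9), (row=3, col=10)
  Distance 2: (row=0, col=10), (row=1, col=9), (row=2, col=8), (row=3, col=9), (row=4, col=10)
  Distance 3: (row=0, col=9), (row=1, col=8), (row=2, col=7), (row=3, col=8), (row=4, col=9), (row=5, col=10)
  Distance 4: (row=0, col=8), (row=1, col=7), (row=2, col=6), (row=3, col=7), (row=4, col=8), (row=5, col=9), (row=6, col=10)
  Distance 5: (row=0, col=7), (row=1, col=6), (row=2, col=5), (row=3, col=6), (row=4, col=7), (row=5, col=8), (row=6, col=9), (row=7, col=10)  <- goal reached here
One shortest path (5 moves): (row=2, col=10) -> (row=2, col=9) -> (row=2, col=8) -> (row=2, col=7) -> (row=2, col=6) -> (row=1, col=6)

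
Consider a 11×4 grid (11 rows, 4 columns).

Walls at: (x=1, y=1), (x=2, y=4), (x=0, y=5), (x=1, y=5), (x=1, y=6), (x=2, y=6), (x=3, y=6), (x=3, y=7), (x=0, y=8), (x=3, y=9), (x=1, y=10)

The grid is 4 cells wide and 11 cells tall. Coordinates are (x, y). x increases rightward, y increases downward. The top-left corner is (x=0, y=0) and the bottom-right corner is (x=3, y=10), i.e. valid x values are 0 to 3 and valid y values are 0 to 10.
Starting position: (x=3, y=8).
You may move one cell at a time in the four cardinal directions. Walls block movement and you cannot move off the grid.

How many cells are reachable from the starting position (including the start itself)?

BFS flood-fill from (x=3, y=8):
  Distance 0: (x=3, y=8)
  Distance 1: (x=2, y=8)
  Distance 2: (x=2, y=7), (x=1, y=8), (x=2, y=9)
  Distance 3: (x=1, y=7), (x=1, y=9), (x=2, y=10)
  Distance 4: (x=0, y=7), (x=0, y=9), (x=3, y=10)
  Distance 5: (x=0, y=6), (x=0, y=10)
Total reachable: 13 (grid has 33 open cells total)

Answer: Reachable cells: 13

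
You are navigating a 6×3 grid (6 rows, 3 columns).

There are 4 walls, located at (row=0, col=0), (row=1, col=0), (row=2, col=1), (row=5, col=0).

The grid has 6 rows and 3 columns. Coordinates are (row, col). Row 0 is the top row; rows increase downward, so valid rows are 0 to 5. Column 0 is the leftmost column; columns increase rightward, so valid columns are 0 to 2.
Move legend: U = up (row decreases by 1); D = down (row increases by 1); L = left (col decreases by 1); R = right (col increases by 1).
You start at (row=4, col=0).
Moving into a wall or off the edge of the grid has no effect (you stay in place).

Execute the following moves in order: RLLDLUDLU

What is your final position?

Start: (row=4, col=0)
  R (right): (row=4, col=0) -> (row=4, col=1)
  L (left): (row=4, col=1) -> (row=4, col=0)
  L (left): blocked, stay at (row=4, col=0)
  D (down): blocked, stay at (row=4, col=0)
  L (left): blocked, stay at (row=4, col=0)
  U (up): (row=4, col=0) -> (row=3, col=0)
  D (down): (row=3, col=0) -> (row=4, col=0)
  L (left): blocked, stay at (row=4, col=0)
  U (up): (row=4, col=0) -> (row=3, col=0)
Final: (row=3, col=0)

Answer: Final position: (row=3, col=0)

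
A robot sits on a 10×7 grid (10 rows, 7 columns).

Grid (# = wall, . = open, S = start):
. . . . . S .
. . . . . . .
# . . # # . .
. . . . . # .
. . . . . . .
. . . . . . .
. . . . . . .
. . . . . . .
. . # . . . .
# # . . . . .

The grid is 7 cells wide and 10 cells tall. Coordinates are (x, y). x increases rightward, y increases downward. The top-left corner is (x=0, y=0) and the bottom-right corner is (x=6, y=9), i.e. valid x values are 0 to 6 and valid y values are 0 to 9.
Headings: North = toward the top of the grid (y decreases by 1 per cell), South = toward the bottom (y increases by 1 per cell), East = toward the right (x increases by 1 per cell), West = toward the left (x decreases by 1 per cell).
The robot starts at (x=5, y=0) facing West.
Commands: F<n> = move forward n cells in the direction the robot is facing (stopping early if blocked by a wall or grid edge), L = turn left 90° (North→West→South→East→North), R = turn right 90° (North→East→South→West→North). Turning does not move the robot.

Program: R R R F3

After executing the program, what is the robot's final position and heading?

Answer: Final position: (x=5, y=2), facing South

Derivation:
Start: (x=5, y=0), facing West
  R: turn right, now facing North
  R: turn right, now facing East
  R: turn right, now facing South
  F3: move forward 2/3 (blocked), now at (x=5, y=2)
Final: (x=5, y=2), facing South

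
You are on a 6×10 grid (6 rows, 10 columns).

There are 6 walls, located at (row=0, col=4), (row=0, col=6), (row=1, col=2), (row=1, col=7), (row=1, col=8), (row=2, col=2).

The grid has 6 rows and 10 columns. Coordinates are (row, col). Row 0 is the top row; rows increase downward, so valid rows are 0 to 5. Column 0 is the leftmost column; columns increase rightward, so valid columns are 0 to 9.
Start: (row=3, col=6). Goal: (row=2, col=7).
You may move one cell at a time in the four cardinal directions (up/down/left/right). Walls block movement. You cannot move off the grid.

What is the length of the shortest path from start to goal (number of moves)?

Answer: Shortest path length: 2

Derivation:
BFS from (row=3, col=6) until reaching (row=2, col=7):
  Distance 0: (row=3, col=6)
  Distance 1: (row=2, col=6), (row=3, col=5), (row=3, col=7), (row=4, col=6)
  Distance 2: (row=1, col=6), (row=2, col=5), (row=2, col=7), (row=3, col=4), (row=3, col=8), (row=4, col=5), (row=4, col=7), (row=5, col=6)  <- goal reached here
One shortest path (2 moves): (row=3, col=6) -> (row=3, col=7) -> (row=2, col=7)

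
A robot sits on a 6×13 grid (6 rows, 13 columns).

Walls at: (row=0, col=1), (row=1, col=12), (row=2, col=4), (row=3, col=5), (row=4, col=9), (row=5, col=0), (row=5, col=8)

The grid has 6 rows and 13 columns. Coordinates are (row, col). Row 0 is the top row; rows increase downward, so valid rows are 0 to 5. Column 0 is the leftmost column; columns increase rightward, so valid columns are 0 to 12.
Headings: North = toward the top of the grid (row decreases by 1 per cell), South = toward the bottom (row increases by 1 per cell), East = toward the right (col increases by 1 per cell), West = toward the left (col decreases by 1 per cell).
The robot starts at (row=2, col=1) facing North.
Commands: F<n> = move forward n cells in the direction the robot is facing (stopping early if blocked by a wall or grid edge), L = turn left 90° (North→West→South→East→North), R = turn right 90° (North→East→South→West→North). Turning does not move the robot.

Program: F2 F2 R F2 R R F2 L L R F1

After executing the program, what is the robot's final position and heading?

Answer: Final position: (row=2, col=1), facing South

Derivation:
Start: (row=2, col=1), facing North
  F2: move forward 1/2 (blocked), now at (row=1, col=1)
  F2: move forward 0/2 (blocked), now at (row=1, col=1)
  R: turn right, now facing East
  F2: move forward 2, now at (row=1, col=3)
  R: turn right, now facing South
  R: turn right, now facing West
  F2: move forward 2, now at (row=1, col=1)
  L: turn left, now facing South
  L: turn left, now facing East
  R: turn right, now facing South
  F1: move forward 1, now at (row=2, col=1)
Final: (row=2, col=1), facing South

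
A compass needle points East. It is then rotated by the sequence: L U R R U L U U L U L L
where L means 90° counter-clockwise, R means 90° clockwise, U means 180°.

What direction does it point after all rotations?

Start: East
  L (left (90° counter-clockwise)) -> North
  U (U-turn (180°)) -> South
  R (right (90° clockwise)) -> West
  R (right (90° clockwise)) -> North
  U (U-turn (180°)) -> South
  L (left (90° counter-clockwise)) -> East
  U (U-turn (180°)) -> West
  U (U-turn (180°)) -> East
  L (left (90° counter-clockwise)) -> North
  U (U-turn (180°)) -> South
  L (left (90° counter-clockwise)) -> East
  L (left (90° counter-clockwise)) -> North
Final: North

Answer: Final heading: North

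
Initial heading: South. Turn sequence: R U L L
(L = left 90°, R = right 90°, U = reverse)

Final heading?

Answer: Final heading: West

Derivation:
Start: South
  R (right (90° clockwise)) -> West
  U (U-turn (180°)) -> East
  L (left (90° counter-clockwise)) -> North
  L (left (90° counter-clockwise)) -> West
Final: West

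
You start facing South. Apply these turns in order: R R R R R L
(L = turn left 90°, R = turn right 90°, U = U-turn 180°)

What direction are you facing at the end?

Answer: Final heading: South

Derivation:
Start: South
  R (right (90° clockwise)) -> West
  R (right (90° clockwise)) -> North
  R (right (90° clockwise)) -> East
  R (right (90° clockwise)) -> South
  R (right (90° clockwise)) -> West
  L (left (90° counter-clockwise)) -> South
Final: South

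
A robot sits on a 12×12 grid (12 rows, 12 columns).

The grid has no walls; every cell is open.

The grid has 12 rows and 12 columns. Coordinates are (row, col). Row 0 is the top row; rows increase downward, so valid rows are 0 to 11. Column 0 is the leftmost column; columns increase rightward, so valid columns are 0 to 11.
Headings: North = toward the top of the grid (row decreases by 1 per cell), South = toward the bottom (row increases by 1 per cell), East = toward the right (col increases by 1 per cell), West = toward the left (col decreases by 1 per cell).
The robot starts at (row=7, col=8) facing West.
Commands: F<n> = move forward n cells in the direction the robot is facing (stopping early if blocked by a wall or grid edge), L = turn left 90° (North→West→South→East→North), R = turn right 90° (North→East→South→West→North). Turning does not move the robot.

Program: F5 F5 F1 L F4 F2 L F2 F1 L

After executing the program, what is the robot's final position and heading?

Answer: Final position: (row=11, col=3), facing North

Derivation:
Start: (row=7, col=8), facing West
  F5: move forward 5, now at (row=7, col=3)
  F5: move forward 3/5 (blocked), now at (row=7, col=0)
  F1: move forward 0/1 (blocked), now at (row=7, col=0)
  L: turn left, now facing South
  F4: move forward 4, now at (row=11, col=0)
  F2: move forward 0/2 (blocked), now at (row=11, col=0)
  L: turn left, now facing East
  F2: move forward 2, now at (row=11, col=2)
  F1: move forward 1, now at (row=11, col=3)
  L: turn left, now facing North
Final: (row=11, col=3), facing North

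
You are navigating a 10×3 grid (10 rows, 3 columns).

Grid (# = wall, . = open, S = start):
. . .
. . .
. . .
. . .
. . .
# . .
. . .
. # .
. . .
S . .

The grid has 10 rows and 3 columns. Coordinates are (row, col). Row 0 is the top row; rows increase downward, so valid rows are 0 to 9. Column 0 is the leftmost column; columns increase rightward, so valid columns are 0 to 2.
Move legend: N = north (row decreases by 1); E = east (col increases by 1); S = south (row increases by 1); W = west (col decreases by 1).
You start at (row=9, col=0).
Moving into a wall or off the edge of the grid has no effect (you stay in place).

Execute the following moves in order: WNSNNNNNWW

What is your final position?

Start: (row=9, col=0)
  W (west): blocked, stay at (row=9, col=0)
  N (north): (row=9, col=0) -> (row=8, col=0)
  S (south): (row=8, col=0) -> (row=9, col=0)
  N (north): (row=9, col=0) -> (row=8, col=0)
  N (north): (row=8, col=0) -> (row=7, col=0)
  N (north): (row=7, col=0) -> (row=6, col=0)
  N (north): blocked, stay at (row=6, col=0)
  N (north): blocked, stay at (row=6, col=0)
  W (west): blocked, stay at (row=6, col=0)
  W (west): blocked, stay at (row=6, col=0)
Final: (row=6, col=0)

Answer: Final position: (row=6, col=0)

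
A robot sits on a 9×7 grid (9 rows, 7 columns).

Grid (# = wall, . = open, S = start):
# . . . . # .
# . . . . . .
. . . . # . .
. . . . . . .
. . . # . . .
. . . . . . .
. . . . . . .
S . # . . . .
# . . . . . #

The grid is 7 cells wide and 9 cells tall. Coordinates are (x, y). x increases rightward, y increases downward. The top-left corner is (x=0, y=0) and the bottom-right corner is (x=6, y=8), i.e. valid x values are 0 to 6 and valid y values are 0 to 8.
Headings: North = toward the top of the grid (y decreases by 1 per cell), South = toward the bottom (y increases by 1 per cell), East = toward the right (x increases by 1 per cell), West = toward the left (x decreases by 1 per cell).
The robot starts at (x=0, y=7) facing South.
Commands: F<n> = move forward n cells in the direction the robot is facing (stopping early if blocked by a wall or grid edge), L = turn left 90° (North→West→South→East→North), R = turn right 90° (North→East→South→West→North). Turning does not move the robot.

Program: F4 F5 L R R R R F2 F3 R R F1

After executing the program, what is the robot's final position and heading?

Answer: Final position: (x=0, y=7), facing West

Derivation:
Start: (x=0, y=7), facing South
  F4: move forward 0/4 (blocked), now at (x=0, y=7)
  F5: move forward 0/5 (blocked), now at (x=0, y=7)
  L: turn left, now facing East
  R: turn right, now facing South
  R: turn right, now facing West
  R: turn right, now facing North
  R: turn right, now facing East
  F2: move forward 1/2 (blocked), now at (x=1, y=7)
  F3: move forward 0/3 (blocked), now at (x=1, y=7)
  R: turn right, now facing South
  R: turn right, now facing West
  F1: move forward 1, now at (x=0, y=7)
Final: (x=0, y=7), facing West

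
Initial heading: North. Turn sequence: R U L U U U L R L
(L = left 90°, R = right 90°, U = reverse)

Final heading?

Answer: Final heading: West

Derivation:
Start: North
  R (right (90° clockwise)) -> East
  U (U-turn (180°)) -> West
  L (left (90° counter-clockwise)) -> South
  U (U-turn (180°)) -> North
  U (U-turn (180°)) -> South
  U (U-turn (180°)) -> North
  L (left (90° counter-clockwise)) -> West
  R (right (90° clockwise)) -> North
  L (left (90° counter-clockwise)) -> West
Final: West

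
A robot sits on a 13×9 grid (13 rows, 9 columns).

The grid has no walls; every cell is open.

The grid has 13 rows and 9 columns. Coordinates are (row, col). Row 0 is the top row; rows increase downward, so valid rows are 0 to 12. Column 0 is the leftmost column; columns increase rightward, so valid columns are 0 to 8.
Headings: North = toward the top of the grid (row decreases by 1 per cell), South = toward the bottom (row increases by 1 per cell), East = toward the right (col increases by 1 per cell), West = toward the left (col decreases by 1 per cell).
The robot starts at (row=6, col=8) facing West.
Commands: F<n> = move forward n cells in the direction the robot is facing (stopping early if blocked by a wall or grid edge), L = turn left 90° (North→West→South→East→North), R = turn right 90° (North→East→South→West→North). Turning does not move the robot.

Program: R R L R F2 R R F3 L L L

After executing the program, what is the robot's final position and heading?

Start: (row=6, col=8), facing West
  R: turn right, now facing North
  R: turn right, now facing East
  L: turn left, now facing North
  R: turn right, now facing East
  F2: move forward 0/2 (blocked), now at (row=6, col=8)
  R: turn right, now facing South
  R: turn right, now facing West
  F3: move forward 3, now at (row=6, col=5)
  L: turn left, now facing South
  L: turn left, now facing East
  L: turn left, now facing North
Final: (row=6, col=5), facing North

Answer: Final position: (row=6, col=5), facing North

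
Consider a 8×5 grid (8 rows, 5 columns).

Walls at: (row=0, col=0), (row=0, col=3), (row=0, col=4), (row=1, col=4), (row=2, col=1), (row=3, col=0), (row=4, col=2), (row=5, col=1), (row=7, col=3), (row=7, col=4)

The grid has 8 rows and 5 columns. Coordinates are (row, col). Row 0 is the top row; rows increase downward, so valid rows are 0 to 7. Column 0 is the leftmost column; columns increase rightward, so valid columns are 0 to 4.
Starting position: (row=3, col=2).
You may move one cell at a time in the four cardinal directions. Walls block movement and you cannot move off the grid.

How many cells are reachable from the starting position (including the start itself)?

BFS flood-fill from (row=3, col=2):
  Distance 0: (row=3, col=2)
  Distance 1: (row=2, col=2), (row=3, col=1), (row=3, col=3)
  Distance 2: (row=1, col=2), (row=2, col=3), (row=3, col=4), (row=4, col=1), (row=4, col=3)
  Distance 3: (row=0, col=2), (row=1, col=1), (row=1, col=3), (row=2, col=4), (row=4, col=0), (row=4, col=4), (row=5, col=3)
  Distance 4: (row=0, col=1), (row=1, col=0), (row=5, col=0), (row=5, col=2), (row=5, col=4), (row=6, col=3)
  Distance 5: (row=2, col=0), (row=6, col=0), (row=6, col=2), (row=6, col=4)
  Distance 6: (row=6, col=1), (row=7, col=0), (row=7, col=2)
  Distance 7: (row=7, col=1)
Total reachable: 30 (grid has 30 open cells total)

Answer: Reachable cells: 30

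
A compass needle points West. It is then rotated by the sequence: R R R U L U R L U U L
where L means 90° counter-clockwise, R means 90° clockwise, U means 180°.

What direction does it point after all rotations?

Answer: Final heading: North

Derivation:
Start: West
  R (right (90° clockwise)) -> North
  R (right (90° clockwise)) -> East
  R (right (90° clockwise)) -> South
  U (U-turn (180°)) -> North
  L (left (90° counter-clockwise)) -> West
  U (U-turn (180°)) -> East
  R (right (90° clockwise)) -> South
  L (left (90° counter-clockwise)) -> East
  U (U-turn (180°)) -> West
  U (U-turn (180°)) -> East
  L (left (90° counter-clockwise)) -> North
Final: North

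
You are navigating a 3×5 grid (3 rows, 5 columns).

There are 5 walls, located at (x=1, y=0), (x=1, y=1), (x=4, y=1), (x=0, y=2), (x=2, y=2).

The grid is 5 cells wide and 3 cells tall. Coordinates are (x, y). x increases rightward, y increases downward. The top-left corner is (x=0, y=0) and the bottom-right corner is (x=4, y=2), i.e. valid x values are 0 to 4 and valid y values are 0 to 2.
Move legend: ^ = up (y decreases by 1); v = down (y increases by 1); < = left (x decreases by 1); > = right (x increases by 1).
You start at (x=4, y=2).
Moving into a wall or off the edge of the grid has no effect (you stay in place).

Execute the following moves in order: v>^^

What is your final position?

Answer: Final position: (x=4, y=2)

Derivation:
Start: (x=4, y=2)
  v (down): blocked, stay at (x=4, y=2)
  > (right): blocked, stay at (x=4, y=2)
  ^ (up): blocked, stay at (x=4, y=2)
  ^ (up): blocked, stay at (x=4, y=2)
Final: (x=4, y=2)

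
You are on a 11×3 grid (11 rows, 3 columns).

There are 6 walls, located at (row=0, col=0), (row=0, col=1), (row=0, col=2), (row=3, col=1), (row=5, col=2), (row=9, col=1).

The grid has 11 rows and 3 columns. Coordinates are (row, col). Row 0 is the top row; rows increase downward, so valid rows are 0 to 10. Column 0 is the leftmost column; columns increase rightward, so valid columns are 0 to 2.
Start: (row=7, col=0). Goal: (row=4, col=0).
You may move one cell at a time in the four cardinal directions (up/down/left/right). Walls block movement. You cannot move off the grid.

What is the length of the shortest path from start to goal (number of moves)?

Answer: Shortest path length: 3

Derivation:
BFS from (row=7, col=0) until reaching (row=4, col=0):
  Distance 0: (row=7, col=0)
  Distance 1: (row=6, col=0), (row=7, col=1), (row=8, col=0)
  Distance 2: (row=5, col=0), (row=6, col=1), (row=7, col=2), (row=8, col=1), (row=9, col=0)
  Distance 3: (row=4, col=0), (row=5, col=1), (row=6, col=2), (row=8, col=2), (row=10, col=0)  <- goal reached here
One shortest path (3 moves): (row=7, col=0) -> (row=6, col=0) -> (row=5, col=0) -> (row=4, col=0)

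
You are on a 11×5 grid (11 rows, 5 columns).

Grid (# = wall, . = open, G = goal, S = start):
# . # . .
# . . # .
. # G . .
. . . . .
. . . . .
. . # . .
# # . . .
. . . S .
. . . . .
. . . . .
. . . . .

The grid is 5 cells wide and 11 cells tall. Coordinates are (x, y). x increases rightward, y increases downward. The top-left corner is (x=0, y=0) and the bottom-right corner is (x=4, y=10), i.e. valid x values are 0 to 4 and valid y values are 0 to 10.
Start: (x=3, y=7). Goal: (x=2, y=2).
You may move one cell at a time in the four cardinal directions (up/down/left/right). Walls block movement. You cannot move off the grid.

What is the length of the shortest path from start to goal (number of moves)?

BFS from (x=3, y=7) until reaching (x=2, y=2):
  Distance 0: (x=3, y=7)
  Distance 1: (x=3, y=6), (x=2, y=7), (x=4, y=7), (x=3, y=8)
  Distance 2: (x=3, y=5), (x=2, y=6), (x=4, y=6), (x=1, y=7), (x=2, y=8), (x=4, y=8), (x=3, y=9)
  Distance 3: (x=3, y=4), (x=4, y=5), (x=0, y=7), (x=1, y=8), (x=2, y=9), (x=4, y=9), (x=3, y=10)
  Distance 4: (x=3, y=3), (x=2, y=4), (x=4, y=4), (x=0, y=8), (x=1, y=9), (x=2, y=10), (x=4, y=10)
  Distance 5: (x=3, y=2), (x=2, y=3), (x=4, y=3), (x=1, y=4), (x=0, y=9), (x=1, y=10)
  Distance 6: (x=2, y=2), (x=4, y=2), (x=1, y=3), (x=0, y=4), (x=1, y=5), (x=0, y=10)  <- goal reached here
One shortest path (6 moves): (x=3, y=7) -> (x=3, y=6) -> (x=3, y=5) -> (x=3, y=4) -> (x=2, y=4) -> (x=2, y=3) -> (x=2, y=2)

Answer: Shortest path length: 6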